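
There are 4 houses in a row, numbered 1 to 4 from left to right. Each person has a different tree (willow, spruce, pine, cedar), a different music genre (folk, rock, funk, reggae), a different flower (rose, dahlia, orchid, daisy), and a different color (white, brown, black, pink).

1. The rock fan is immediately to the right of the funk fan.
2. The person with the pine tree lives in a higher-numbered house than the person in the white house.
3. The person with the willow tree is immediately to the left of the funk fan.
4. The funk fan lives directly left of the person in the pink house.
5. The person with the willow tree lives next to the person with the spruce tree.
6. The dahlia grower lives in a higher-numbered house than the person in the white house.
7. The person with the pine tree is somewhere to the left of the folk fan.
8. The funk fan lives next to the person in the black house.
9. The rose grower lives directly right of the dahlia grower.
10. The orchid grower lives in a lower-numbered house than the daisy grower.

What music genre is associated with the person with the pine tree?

rock

That leaves cedar as the tree for house 4.
The only music genre still possible for house 1 is reggae.
House 1's flower must be orchid (nothing else left).
House 2's music genre must be funk (nothing else left).
From clue 1, the rock fan must be in house 3.
Clue 3: the person with the willow tree is in house 1.
From clue 4, the person in the pink house must be in house 3.
From clue 5, the person with the spruce tree must be in house 2.
The only tree still possible for house 3 is pine.
The only music genre still possible for house 4 is folk.
House 4 color: only brown fits.
The only color still possible for house 1 is black.
The only color still possible for house 2 is white.
From clue 6, the dahlia grower must be in house 3.
By clue 9, the rose grower is in house 4.
House 2's flower must be daisy (nothing else left).
So: house 1 = willow/reggae/orchid/black, house 2 = spruce/funk/daisy/white, house 3 = pine/rock/dahlia/pink, house 4 = cedar/folk/rose/brown.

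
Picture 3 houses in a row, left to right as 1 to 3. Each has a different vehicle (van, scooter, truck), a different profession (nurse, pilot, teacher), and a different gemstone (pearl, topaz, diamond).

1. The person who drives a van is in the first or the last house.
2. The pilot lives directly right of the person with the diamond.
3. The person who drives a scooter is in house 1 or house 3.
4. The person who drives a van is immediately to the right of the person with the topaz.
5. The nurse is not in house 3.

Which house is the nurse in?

By clue 4, the person who drives a van is in house 3.
The person with the topaz is in house 2 (clue 4).
House 1's vehicle must be scooter (nothing else left).
The only vehicle still possible for house 2 is truck.
That leaves diamond as the gemstone for house 1.
House 3's gemstone must be pearl (nothing else left).
From clue 2, the pilot must be in house 2.
That leaves teacher as the profession for house 3.
So house 1 gets nurse for profession.
So: house 1 = scooter/nurse/diamond, house 2 = truck/pilot/topaz, house 3 = van/teacher/pearl.

1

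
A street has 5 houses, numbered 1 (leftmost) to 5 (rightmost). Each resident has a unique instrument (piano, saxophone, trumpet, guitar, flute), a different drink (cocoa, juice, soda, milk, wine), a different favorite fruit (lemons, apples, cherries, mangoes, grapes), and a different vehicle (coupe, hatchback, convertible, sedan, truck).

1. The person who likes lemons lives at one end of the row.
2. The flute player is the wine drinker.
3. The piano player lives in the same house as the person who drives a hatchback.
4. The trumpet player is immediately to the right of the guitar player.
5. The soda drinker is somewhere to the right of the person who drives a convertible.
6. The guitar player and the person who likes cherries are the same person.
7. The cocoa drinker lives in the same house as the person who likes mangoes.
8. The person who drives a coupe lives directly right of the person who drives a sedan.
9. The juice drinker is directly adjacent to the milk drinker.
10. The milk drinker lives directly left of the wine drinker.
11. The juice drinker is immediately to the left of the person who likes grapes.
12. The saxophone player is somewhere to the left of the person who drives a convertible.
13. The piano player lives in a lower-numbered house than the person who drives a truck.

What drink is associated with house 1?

The person who likes lemons is narrowed to house 1 or 5; consider each.
Placing it in house 5 leads to a contradiction, so it's in house 1.
The guitar player is narrowed to house 2 or 3 or 4; consider each.
Placing it in house 2 and house 3 leads to a contradiction, so it's in house 4.
From clue 4, the trumpet player must be in house 5.
From clue 6, the person who likes cherries must be in house 4.
The only drink still possible for house 4 is soda.
House 5's drink must be cocoa (nothing else left).
From clue 7, the person who likes mangoes must be in house 5.
The only drink still possible for house 3 is wine.
The flute player is in house 3 (clue 2).
From clue 10, the milk drinker must be in house 2.
That leaves juice as the drink for house 1.
The person who likes grapes is in house 2 (clue 11).
House 3 favorite fruit: only apples fits.
The piano player is narrowed to house 1 or 2; consider each.
Placing it in house 2 leads to a contradiction, so it's in house 1.
Clue 3 places the person who drives a hatchback in house 1.
House 2 instrument: only saxophone fits.
Clue 12: the person who drives a convertible is in house 3.
From clue 8, the person who drives a coupe must be in house 5.
Clue 8 places the person who drives a sedan in house 4.
House 2's vehicle must be truck (nothing else left).
So: house 1 = piano/juice/lemons/hatchback, house 2 = saxophone/milk/grapes/truck, house 3 = flute/wine/apples/convertible, house 4 = guitar/soda/cherries/sedan, house 5 = trumpet/cocoa/mangoes/coupe.

juice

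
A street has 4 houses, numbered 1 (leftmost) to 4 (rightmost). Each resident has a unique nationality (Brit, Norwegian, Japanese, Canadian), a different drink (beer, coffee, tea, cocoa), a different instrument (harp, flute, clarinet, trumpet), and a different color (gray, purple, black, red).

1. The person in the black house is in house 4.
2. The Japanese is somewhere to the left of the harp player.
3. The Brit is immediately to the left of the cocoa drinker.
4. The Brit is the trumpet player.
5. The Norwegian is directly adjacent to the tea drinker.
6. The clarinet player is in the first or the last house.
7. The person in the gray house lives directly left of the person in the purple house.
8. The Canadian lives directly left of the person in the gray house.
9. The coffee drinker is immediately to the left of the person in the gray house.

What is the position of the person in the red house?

1

The person in the black house is in house 4 (clue 1).
The only nationality still possible for house 4 is Norwegian.
That leaves red as the color for house 1.
The tea drinker is in house 3 (clue 5).
The person in the gray house is in house 2 (clue 7).
By clue 7, the person in the purple house is in house 3.
By clue 8, the Canadian is in house 1.
Clue 9 places the coffee drinker in house 1.
From clue 3, the Brit must be in house 3.
Clue 3 places the cocoa drinker in house 4.
Clue 4 places the trumpet player in house 3.
That leaves Japanese as the nationality for house 2.
House 2 drink: only beer fits.
House 2's instrument must be flute (nothing else left).
House 1 instrument: only clarinet fits.
The only instrument still possible for house 4 is harp.
So: house 1 = Canadian/coffee/clarinet/red, house 2 = Japanese/beer/flute/gray, house 3 = Brit/tea/trumpet/purple, house 4 = Norwegian/cocoa/harp/black.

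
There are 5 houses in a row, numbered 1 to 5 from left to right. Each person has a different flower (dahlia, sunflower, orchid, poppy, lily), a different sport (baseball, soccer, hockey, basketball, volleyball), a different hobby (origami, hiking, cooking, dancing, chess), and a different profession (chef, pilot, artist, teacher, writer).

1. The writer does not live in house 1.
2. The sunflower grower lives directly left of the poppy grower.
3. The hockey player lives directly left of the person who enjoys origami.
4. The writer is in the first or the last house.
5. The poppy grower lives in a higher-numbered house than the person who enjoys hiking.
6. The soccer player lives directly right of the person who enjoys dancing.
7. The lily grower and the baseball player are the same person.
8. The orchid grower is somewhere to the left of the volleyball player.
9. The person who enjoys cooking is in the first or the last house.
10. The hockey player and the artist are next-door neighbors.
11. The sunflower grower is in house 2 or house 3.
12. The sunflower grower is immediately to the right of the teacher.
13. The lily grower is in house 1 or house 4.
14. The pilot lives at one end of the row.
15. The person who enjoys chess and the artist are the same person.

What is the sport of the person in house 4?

hockey

From clue 4, the writer must be in house 5.
House 5's flower must be dahlia (nothing else left).
House 1's profession must be pilot (nothing else left).
That leaves teacher as the profession for house 2.
Clue 12 places the sunflower grower in house 3.
House 1's flower must be lily (nothing else left).
House 2's flower must be orchid (nothing else left).
The only flower still possible for house 4 is poppy.
From clue 7, the baseball player must be in house 1.
The person who enjoys chess is narrowed to house 3 or 4; consider each.
Placing it in house 4 leads to a contradiction, so it's in house 3.
By clue 15, the artist is in house 3.
So house 4 gets chef for profession.
From clue 10, the hockey player must be in house 4.
Clue 3 places the person who enjoys origami in house 5.
House 1's hobby must be cooking (nothing else left).
House 4 hobby: only dancing fits.
The soccer player is in house 5 (clue 6).
The only sport still possible for house 2 is basketball.
So house 3 gets volleyball for sport.
The only hobby still possible for house 2 is hiking.
So: house 1 = lily/baseball/cooking/pilot, house 2 = orchid/basketball/hiking/teacher, house 3 = sunflower/volleyball/chess/artist, house 4 = poppy/hockey/dancing/chef, house 5 = dahlia/soccer/origami/writer.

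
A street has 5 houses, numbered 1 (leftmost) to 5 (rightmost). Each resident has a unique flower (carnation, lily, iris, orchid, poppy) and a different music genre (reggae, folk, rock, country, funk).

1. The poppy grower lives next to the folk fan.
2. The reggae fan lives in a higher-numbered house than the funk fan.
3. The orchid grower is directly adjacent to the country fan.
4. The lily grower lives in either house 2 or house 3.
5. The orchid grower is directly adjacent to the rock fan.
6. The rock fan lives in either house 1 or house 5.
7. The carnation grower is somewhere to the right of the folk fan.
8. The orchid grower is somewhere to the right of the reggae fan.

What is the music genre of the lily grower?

Clue 5: the orchid grower is in house 4.
Clue 5 places the rock fan in house 5.
Clue 3 places the country fan in house 3.
So house 4 gets folk for music genre.
By clue 2, the funk fan is in house 1.
Clue 7: the carnation grower is in house 5.
That leaves iris as the flower for house 1.
The only flower still possible for house 2 is lily.
House 3's flower must be poppy (nothing else left).
So house 2 gets reggae for music genre.
So: house 1 = iris/funk, house 2 = lily/reggae, house 3 = poppy/country, house 4 = orchid/folk, house 5 = carnation/rock.

reggae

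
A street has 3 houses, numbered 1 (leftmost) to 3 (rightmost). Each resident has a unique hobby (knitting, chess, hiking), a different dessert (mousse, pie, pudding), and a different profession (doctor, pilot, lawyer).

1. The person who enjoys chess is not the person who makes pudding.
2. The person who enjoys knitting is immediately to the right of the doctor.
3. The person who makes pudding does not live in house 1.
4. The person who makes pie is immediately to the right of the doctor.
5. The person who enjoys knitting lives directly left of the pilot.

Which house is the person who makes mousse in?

1

Clue 5: the person who enjoys knitting is in house 2.
Clue 5 places the pilot in house 3.
So house 1 gets mousse for dessert.
From clue 2, the doctor must be in house 1.
From clue 4, the person who makes pie must be in house 2.
The only dessert still possible for house 3 is pudding.
That leaves lawyer as the profession for house 2.
By clue 1, the person who enjoys chess is in house 1.
That leaves hiking as the hobby for house 3.
So: house 1 = chess/mousse/doctor, house 2 = knitting/pie/lawyer, house 3 = hiking/pudding/pilot.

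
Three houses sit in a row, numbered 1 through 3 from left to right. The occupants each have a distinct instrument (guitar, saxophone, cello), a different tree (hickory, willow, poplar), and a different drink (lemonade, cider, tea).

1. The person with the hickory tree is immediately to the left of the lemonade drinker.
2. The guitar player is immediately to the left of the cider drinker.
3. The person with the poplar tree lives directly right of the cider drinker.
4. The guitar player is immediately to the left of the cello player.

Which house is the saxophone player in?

3

The person with the poplar tree is in house 3 (clue 3).
The cider drinker is in house 2 (clue 3).
The only drink still possible for house 1 is tea.
House 3's drink must be lemonade (nothing else left).
Clue 1 places the person with the hickory tree in house 2.
The guitar player is in house 1 (clue 2).
The cello player is in house 2 (clue 4).
That leaves saxophone as the instrument for house 3.
So house 1 gets willow for tree.
So: house 1 = guitar/willow/tea, house 2 = cello/hickory/cider, house 3 = saxophone/poplar/lemonade.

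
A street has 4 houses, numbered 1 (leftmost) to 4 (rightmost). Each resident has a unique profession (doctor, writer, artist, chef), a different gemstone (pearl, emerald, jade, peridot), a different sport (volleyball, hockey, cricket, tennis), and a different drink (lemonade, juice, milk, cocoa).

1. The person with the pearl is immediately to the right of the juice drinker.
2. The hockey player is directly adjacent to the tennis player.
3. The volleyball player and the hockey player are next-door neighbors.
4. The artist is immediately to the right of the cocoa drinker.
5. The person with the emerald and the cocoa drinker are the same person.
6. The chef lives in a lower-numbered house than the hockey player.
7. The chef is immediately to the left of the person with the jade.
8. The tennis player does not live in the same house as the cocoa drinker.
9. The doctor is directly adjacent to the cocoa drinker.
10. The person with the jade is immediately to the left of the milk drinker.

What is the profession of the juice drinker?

artist

The chef is narrowed to house 1 or 2; consider each.
Placing it in house 1 leads to a contradiction, so it's in house 2.
The person with the jade is in house 3 (clue 7).
Clue 10 places the milk drinker in house 4.
Clue 5 places the person with the emerald in house 2.
From clue 5, the cocoa drinker must be in house 2.
That leaves peridot as the gemstone for house 1.
The only gemstone still possible for house 4 is pearl.
That leaves cricket as the sport for house 1.
The only sport still possible for house 2 is volleyball.
Clue 1: the juice drinker is in house 3.
Clue 3 places the hockey player in house 3.
Clue 4 places the artist in house 3.
House 4 profession: only writer fits.
So house 4 gets tennis for sport.
The only drink still possible for house 1 is lemonade.
That leaves doctor as the profession for house 1.
So: house 1 = doctor/peridot/cricket/lemonade, house 2 = chef/emerald/volleyball/cocoa, house 3 = artist/jade/hockey/juice, house 4 = writer/pearl/tennis/milk.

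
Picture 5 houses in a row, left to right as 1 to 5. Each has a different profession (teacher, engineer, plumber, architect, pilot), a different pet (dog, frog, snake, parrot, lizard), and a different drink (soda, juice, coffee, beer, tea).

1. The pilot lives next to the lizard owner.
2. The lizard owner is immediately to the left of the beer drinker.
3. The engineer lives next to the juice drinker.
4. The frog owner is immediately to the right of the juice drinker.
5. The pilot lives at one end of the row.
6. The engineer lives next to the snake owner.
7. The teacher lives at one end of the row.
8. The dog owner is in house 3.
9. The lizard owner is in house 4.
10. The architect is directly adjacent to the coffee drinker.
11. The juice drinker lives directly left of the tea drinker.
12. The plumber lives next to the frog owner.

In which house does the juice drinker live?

1

By clue 8, the dog owner is in house 3.
Clue 9 places the lizard owner in house 4.
Clue 1: the pilot is in house 5.
Clue 2 places the beer drinker in house 5.
That leaves tea as the drink for house 2.
By clue 11, the juice drinker is in house 1.
House 1 profession: only teacher fits.
Clue 3 places the engineer in house 2.
By clue 4, the frog owner is in house 2.
The snake owner is in house 1 (clue 6).
The plumber is in house 3 (clue 12).
House 4 profession: only architect fits.
That leaves parrot as the pet for house 5.
Clue 10 places the coffee drinker in house 3.
The only drink still possible for house 4 is soda.
So: house 1 = teacher/snake/juice, house 2 = engineer/frog/tea, house 3 = plumber/dog/coffee, house 4 = architect/lizard/soda, house 5 = pilot/parrot/beer.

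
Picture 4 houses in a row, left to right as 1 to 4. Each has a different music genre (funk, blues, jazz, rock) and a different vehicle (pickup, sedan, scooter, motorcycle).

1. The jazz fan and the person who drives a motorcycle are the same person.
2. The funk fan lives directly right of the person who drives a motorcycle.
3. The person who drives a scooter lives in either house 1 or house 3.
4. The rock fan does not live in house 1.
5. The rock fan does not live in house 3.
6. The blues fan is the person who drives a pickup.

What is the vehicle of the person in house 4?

sedan

The rock fan is narrowed to house 2 or 4; consider each.
Placing it in house 2 leads to a contradiction, so it's in house 4.
That leaves sedan as the vehicle for house 4.
The funk fan is narrowed to house 2 or 3; consider each.
Placing it in house 2 leads to a contradiction, so it's in house 3.
The person who drives a motorcycle is in house 2 (clue 2).
From clue 1, the jazz fan must be in house 2.
Clue 6 places the blues fan in house 1.
Clue 6 places the person who drives a pickup in house 1.
House 3 vehicle: only scooter fits.
So: house 1 = blues/pickup, house 2 = jazz/motorcycle, house 3 = funk/scooter, house 4 = rock/sedan.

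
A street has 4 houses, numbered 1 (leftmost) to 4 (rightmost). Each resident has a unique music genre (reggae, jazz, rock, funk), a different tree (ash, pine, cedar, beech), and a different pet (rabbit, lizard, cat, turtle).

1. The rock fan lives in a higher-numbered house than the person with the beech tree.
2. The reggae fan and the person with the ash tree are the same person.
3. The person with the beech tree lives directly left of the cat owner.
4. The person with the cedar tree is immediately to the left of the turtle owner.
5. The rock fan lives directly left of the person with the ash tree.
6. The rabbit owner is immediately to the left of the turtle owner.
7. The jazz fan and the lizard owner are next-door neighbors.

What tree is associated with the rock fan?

The reggae fan is narrowed to house 3 or 4; consider each.
Placing it in house 3 leads to a contradiction, so it's in house 4.
Clue 2: the person with the ash tree is in house 4.
The rock fan is in house 3 (clue 5).
House 4's pet must be turtle (nothing else left).
Clue 4: the person with the cedar tree is in house 3.
By clue 6, the rabbit owner is in house 3.
So house 1 gets lizard for pet.
That leaves cat as the pet for house 2.
By clue 3, the person with the beech tree is in house 1.
From clue 7, the jazz fan must be in house 2.
House 1's music genre must be funk (nothing else left).
House 2's tree must be pine (nothing else left).
So: house 1 = funk/beech/lizard, house 2 = jazz/pine/cat, house 3 = rock/cedar/rabbit, house 4 = reggae/ash/turtle.

cedar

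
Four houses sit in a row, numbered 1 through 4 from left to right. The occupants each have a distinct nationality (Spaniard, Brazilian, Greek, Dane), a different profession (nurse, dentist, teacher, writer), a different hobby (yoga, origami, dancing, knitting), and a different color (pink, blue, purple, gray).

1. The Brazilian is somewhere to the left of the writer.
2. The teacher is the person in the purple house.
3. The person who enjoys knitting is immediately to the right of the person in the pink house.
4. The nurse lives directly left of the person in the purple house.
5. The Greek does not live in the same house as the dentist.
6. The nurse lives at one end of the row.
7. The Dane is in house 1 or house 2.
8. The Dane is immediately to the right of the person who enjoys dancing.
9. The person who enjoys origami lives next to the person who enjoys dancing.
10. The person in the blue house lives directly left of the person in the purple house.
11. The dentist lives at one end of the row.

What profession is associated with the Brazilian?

By clue 6, the nurse is in house 1.
Clue 8: the Dane is in house 2.
Clue 8 places the person who enjoys dancing in house 1.
Clue 9 places the person who enjoys origami in house 2.
House 4's profession must be dentist (nothing else left).
The Brazilian is in house 1 (clue 1).
From clue 4, the person in the purple house must be in house 2.
Clue 10 places the person in the blue house in house 1.
So house 3 gets Greek for nationality.
House 4 nationality: only Spaniard fits.
House 4 color: only gray fits.
Clue 2: the teacher is in house 2.
By clue 3, the person who enjoys knitting is in house 4.
House 3 profession: only writer fits.
So house 3 gets yoga for hobby.
The only color still possible for house 3 is pink.
So: house 1 = Brazilian/nurse/dancing/blue, house 2 = Dane/teacher/origami/purple, house 3 = Greek/writer/yoga/pink, house 4 = Spaniard/dentist/knitting/gray.

nurse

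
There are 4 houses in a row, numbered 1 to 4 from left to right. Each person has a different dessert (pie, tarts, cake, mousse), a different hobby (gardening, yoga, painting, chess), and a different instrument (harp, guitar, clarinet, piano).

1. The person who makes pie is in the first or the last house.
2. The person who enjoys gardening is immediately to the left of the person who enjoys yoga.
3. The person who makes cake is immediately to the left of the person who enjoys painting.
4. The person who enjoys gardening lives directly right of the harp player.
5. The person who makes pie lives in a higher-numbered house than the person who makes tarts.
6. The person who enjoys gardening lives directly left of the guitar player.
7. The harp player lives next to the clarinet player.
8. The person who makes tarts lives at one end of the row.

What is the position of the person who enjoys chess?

From clue 5, the person who makes pie must be in house 4.
By clue 8, the person who makes tarts is in house 1.
The only hobby still possible for house 1 is chess.
The only hobby still possible for house 2 is gardening.
The person who enjoys yoga is in house 3 (clue 2).
By clue 4, the harp player is in house 1.
The guitar player is in house 3 (clue 6).
From clue 7, the clarinet player must be in house 2.
House 4 hobby: only painting fits.
The only instrument still possible for house 4 is piano.
By clue 3, the person who makes cake is in house 3.
House 2 dessert: only mousse fits.
So: house 1 = tarts/chess/harp, house 2 = mousse/gardening/clarinet, house 3 = cake/yoga/guitar, house 4 = pie/painting/piano.

1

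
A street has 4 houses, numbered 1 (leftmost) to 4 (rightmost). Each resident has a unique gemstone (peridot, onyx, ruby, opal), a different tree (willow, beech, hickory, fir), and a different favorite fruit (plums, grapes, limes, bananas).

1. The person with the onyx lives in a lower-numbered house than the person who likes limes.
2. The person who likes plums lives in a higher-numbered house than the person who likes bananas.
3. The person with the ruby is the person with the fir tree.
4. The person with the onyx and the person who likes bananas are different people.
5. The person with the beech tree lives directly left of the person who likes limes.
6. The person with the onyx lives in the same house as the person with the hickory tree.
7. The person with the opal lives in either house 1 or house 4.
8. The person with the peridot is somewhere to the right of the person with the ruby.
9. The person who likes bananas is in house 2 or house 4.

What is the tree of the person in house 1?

hickory

Clue 9: the person who likes bananas is in house 2.
That leaves grapes as the favorite fruit for house 1.
The only tree still possible for house 4 is willow.
The person with the onyx is narrowed to house 1 or 3; consider each.
Placing it in house 3 leads to a contradiction, so it's in house 1.
From clue 6, the person with the hickory tree must be in house 1.
House 4's gemstone must be opal (nothing else left).
From clue 8, the person with the peridot must be in house 3.
From clue 8, the person with the ruby must be in house 2.
Clue 3 places the person with the fir tree in house 2.
So house 3 gets beech for tree.
By clue 5, the person who likes limes is in house 4.
The only favorite fruit still possible for house 3 is plums.
So: house 1 = onyx/hickory/grapes, house 2 = ruby/fir/bananas, house 3 = peridot/beech/plums, house 4 = opal/willow/limes.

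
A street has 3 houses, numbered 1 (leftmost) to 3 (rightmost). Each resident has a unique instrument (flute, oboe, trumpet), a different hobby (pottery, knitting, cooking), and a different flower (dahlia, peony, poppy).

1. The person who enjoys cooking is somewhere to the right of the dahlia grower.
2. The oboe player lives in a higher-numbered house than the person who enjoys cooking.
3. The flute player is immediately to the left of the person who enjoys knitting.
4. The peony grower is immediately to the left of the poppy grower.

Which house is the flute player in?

From clue 2, the oboe player must be in house 3.
The person who enjoys cooking is in house 2 (clue 2).
House 1's hobby must be pottery (nothing else left).
The only hobby still possible for house 3 is knitting.
House 3 flower: only poppy fits.
By clue 1, the dahlia grower is in house 1.
Clue 3: the flute player is in house 2.
Clue 4: the peony grower is in house 2.
House 1's instrument must be trumpet (nothing else left).
So: house 1 = trumpet/pottery/dahlia, house 2 = flute/cooking/peony, house 3 = oboe/knitting/poppy.

2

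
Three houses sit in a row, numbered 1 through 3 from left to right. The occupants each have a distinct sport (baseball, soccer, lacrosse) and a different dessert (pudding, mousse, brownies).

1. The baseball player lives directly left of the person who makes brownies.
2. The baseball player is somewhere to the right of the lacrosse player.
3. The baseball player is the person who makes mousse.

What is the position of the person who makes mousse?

2

From clue 2, the baseball player must be in house 2.
By clue 2, the lacrosse player is in house 1.
The person who makes mousse is in house 2 (clue 3).
So house 3 gets soccer for sport.
So house 1 gets pudding for dessert.
House 3's dessert must be brownies (nothing else left).
So: house 1 = lacrosse/pudding, house 2 = baseball/mousse, house 3 = soccer/brownies.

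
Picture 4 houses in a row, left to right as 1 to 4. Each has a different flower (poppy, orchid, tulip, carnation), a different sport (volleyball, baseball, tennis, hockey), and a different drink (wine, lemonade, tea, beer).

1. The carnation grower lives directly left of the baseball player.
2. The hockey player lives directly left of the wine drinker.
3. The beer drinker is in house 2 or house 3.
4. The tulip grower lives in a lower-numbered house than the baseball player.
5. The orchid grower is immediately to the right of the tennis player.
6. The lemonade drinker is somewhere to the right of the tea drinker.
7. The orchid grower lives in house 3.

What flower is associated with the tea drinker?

tulip

Clue 7 places the orchid grower in house 3.
That leaves poppy as the flower for house 4.
House 1's drink must be tea (nothing else left).
From clue 5, the tennis player must be in house 2.
House 4 sport: only volleyball fits.
The carnation grower is in house 2 (clue 1).
That leaves tulip as the flower for house 1.
House 1's sport must be hockey (nothing else left).
The only sport still possible for house 3 is baseball.
By clue 2, the wine drinker is in house 2.
So house 3 gets beer for drink.
That leaves lemonade as the drink for house 4.
So: house 1 = tulip/hockey/tea, house 2 = carnation/tennis/wine, house 3 = orchid/baseball/beer, house 4 = poppy/volleyball/lemonade.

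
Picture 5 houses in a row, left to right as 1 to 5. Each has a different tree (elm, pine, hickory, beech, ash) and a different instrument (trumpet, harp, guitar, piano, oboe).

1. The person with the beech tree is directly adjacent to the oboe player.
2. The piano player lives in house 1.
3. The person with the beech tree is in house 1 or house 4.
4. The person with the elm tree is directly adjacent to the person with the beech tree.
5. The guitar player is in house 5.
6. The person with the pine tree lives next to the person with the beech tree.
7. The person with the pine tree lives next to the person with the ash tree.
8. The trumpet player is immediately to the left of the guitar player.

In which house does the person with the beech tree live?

Clue 2: the piano player is in house 1.
From clue 5, the guitar player must be in house 5.
By clue 8, the trumpet player is in house 4.
The person with the beech tree is narrowed to house 1 or 4; consider each.
Placing it in house 1 leads to a contradiction, so it's in house 4.
By clue 1, the oboe player is in house 3.
The only tree still possible for house 1 is hickory.
House 2 tree: only ash fits.
House 2's instrument must be harp (nothing else left).
Clue 7: the person with the pine tree is in house 3.
House 5's tree must be elm (nothing else left).
So: house 1 = hickory/piano, house 2 = ash/harp, house 3 = pine/oboe, house 4 = beech/trumpet, house 5 = elm/guitar.

4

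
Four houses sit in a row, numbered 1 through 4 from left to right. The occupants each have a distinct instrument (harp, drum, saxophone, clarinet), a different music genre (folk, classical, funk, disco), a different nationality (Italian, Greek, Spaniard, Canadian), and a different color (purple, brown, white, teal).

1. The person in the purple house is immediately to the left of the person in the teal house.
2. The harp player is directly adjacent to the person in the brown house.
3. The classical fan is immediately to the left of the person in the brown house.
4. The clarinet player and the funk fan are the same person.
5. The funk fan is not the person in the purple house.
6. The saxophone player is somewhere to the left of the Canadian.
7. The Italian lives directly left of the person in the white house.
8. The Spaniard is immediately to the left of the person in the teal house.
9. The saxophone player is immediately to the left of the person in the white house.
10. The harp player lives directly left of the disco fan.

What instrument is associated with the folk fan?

So house 1 gets purple for color.
Clue 1: the person in the teal house is in house 2.
By clue 8, the Spaniard is in house 1.
The only instrument still possible for house 1 is drum.
House 4's instrument must be clarinet (nothing else left).
House 1 music genre: only folk fits.
Clue 4 places the funk fan in house 4.
The only music genre still possible for house 2 is classical.
House 3 music genre: only disco fits.
By clue 3, the person in the brown house is in house 3.
Clue 10: the harp player is in house 2.
The only instrument still possible for house 3 is saxophone.
The only color still possible for house 4 is white.
Clue 6: the Canadian is in house 4.
By clue 7, the Italian is in house 3.
That leaves Greek as the nationality for house 2.
So: house 1 = drum/folk/Spaniard/purple, house 2 = harp/classical/Greek/teal, house 3 = saxophone/disco/Italian/brown, house 4 = clarinet/funk/Canadian/white.

drum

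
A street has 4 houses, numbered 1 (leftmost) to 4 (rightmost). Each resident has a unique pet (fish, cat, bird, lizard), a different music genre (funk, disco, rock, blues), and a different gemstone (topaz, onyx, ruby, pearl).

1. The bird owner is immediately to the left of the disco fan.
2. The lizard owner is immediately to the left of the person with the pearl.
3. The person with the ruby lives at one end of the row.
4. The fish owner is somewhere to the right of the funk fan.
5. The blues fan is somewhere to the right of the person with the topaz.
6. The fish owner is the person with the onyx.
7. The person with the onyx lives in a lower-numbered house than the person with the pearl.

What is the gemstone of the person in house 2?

onyx

House 4 pet: only cat fits.
House 1 pet: only bird fits.
From clue 1, the disco fan must be in house 2.
The only music genre still possible for house 1 is funk.
The fish owner is narrowed to house 2 or 3; consider each.
Placing it in house 3 leads to a contradiction, so it's in house 2.
By clue 6, the person with the onyx is in house 2.
The only pet still possible for house 3 is lizard.
Clue 2: the person with the pearl is in house 4.
House 3 gemstone: only topaz fits.
From clue 5, the blues fan must be in house 4.
House 3's music genre must be rock (nothing else left).
So house 1 gets ruby for gemstone.
So: house 1 = bird/funk/ruby, house 2 = fish/disco/onyx, house 3 = lizard/rock/topaz, house 4 = cat/blues/pearl.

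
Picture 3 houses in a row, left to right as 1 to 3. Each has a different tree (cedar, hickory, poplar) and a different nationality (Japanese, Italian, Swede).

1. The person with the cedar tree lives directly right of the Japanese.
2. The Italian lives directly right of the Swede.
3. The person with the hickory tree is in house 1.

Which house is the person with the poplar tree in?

Clue 3 places the person with the hickory tree in house 1.
The only nationality still possible for house 3 is Italian.
By clue 2, the Swede is in house 2.
House 1 nationality: only Japanese fits.
From clue 1, the person with the cedar tree must be in house 2.
House 3's tree must be poplar (nothing else left).
So: house 1 = hickory/Japanese, house 2 = cedar/Swede, house 3 = poplar/Italian.

3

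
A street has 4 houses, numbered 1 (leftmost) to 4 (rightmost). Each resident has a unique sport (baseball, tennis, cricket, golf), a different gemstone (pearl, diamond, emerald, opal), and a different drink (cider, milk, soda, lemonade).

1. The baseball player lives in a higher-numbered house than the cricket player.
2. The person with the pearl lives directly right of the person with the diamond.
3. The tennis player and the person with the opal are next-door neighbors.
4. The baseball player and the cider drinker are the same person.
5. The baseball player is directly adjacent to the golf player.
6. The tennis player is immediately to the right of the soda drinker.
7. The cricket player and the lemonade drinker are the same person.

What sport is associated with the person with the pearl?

The baseball player is narrowed to house 2 or 3 or 4; consider each.
Placing it in house 3 and house 4 leads to a contradiction, so it's in house 2.
Clue 1: the cricket player is in house 1.
Clue 4 places the cider drinker in house 2.
From clue 7, the lemonade drinker must be in house 1.
The only sport still possible for house 3 is golf.
So house 4 gets tennis for sport.
House 4's drink must be milk (nothing else left).
Clue 3 places the person with the opal in house 3.
House 3's drink must be soda (nothing else left).
By clue 2, the person with the pearl is in house 2.
The person with the diamond is in house 1 (clue 2).
The only gemstone still possible for house 4 is emerald.
So: house 1 = cricket/diamond/lemonade, house 2 = baseball/pearl/cider, house 3 = golf/opal/soda, house 4 = tennis/emerald/milk.

baseball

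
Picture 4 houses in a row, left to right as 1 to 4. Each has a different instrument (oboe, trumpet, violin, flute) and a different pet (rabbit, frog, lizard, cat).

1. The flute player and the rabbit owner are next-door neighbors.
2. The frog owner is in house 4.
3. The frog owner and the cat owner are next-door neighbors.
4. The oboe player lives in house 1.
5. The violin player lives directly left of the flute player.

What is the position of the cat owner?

Clue 2 places the frog owner in house 4.
Clue 3 places the cat owner in house 3.
Clue 4 places the oboe player in house 1.
By clue 5, the violin player is in house 2.
The flute player is in house 3 (clue 5).
That leaves trumpet as the instrument for house 4.
Clue 1: the rabbit owner is in house 2.
House 1 pet: only lizard fits.
So: house 1 = oboe/lizard, house 2 = violin/rabbit, house 3 = flute/cat, house 4 = trumpet/frog.

3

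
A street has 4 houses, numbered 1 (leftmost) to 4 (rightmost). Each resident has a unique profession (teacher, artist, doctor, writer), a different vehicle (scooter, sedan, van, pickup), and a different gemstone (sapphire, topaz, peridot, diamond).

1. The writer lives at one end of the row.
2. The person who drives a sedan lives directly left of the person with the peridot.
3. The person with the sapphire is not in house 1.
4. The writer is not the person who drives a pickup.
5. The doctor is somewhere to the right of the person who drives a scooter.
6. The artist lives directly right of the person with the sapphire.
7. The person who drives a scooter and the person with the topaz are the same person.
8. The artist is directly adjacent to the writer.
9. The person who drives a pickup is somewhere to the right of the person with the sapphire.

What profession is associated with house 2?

doctor

From clue 8, the artist must be in house 3.
By clue 8, the writer is in house 4.
That leaves teacher as the profession for house 1.
The only profession still possible for house 2 is doctor.
From clue 4, the person who drives a pickup must be in house 3.
From clue 5, the person who drives a scooter must be in house 1.
By clue 6, the person with the sapphire is in house 2.
The person with the topaz is in house 1 (clue 7).
The only vehicle still possible for house 4 is van.
By clue 2, the person with the peridot is in house 3.
House 2 vehicle: only sedan fits.
House 4 gemstone: only diamond fits.
So: house 1 = teacher/scooter/topaz, house 2 = doctor/sedan/sapphire, house 3 = artist/pickup/peridot, house 4 = writer/van/diamond.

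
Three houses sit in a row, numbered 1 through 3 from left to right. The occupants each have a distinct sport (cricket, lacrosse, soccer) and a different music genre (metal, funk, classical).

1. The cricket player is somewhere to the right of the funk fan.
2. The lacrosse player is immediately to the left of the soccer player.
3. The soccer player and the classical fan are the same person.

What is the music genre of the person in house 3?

The only sport still possible for house 1 is lacrosse.
Clue 2: the soccer player is in house 2.
Clue 3: the classical fan is in house 2.
The only sport still possible for house 3 is cricket.
The only music genre still possible for house 3 is metal.
So house 1 gets funk for music genre.
So: house 1 = lacrosse/funk, house 2 = soccer/classical, house 3 = cricket/metal.

metal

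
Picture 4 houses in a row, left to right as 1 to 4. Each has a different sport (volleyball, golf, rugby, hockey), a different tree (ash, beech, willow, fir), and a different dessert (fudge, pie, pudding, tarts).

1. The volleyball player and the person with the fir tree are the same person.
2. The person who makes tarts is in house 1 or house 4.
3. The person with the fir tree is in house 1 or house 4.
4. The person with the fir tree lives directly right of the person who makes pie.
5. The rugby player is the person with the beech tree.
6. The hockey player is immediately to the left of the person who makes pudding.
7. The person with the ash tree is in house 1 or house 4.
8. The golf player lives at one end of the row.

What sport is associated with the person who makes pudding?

From clue 4, the person with the fir tree must be in house 4.
By clue 4, the person who makes pie is in house 3.
Clue 1: the volleyball player is in house 4.
So house 1 gets golf for sport.
House 2's sport must be rugby (nothing else left).
House 3's sport must be hockey (nothing else left).
House 1's tree must be ash (nothing else left).
Clue 5 places the person with the beech tree in house 2.
By clue 6, the person who makes pudding is in house 4.
The only tree still possible for house 3 is willow.
That leaves tarts as the dessert for house 1.
House 2's dessert must be fudge (nothing else left).
So: house 1 = golf/ash/tarts, house 2 = rugby/beech/fudge, house 3 = hockey/willow/pie, house 4 = volleyball/fir/pudding.

volleyball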